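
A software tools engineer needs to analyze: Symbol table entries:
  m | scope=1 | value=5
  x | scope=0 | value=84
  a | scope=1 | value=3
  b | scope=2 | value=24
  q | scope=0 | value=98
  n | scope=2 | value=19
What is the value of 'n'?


Searching symbol table for 'n':
  m | scope=1 | value=5
  x | scope=0 | value=84
  a | scope=1 | value=3
  b | scope=2 | value=24
  q | scope=0 | value=98
  n | scope=2 | value=19 <- MATCH
Found 'n' at scope 2 with value 19

19


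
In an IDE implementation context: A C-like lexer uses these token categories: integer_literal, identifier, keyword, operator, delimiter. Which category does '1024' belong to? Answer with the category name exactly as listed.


Token: '1024'
Checking categories:
  identifier: no
  integer_literal: YES
  operator: no
  keyword: no
  delimiter: no
Category: integer_literal

integer_literal


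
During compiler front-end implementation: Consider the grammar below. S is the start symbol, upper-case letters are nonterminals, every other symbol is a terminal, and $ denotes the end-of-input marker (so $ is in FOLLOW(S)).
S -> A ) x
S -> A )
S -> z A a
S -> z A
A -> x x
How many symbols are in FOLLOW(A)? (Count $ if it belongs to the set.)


S is the start symbol and does not occur in any rule body, so FOLLOW(S) = {$}.
Examining every occurrence of A in a rule body:
  S -> A ) x : A is followed by terminal ')' -> add ')'
  S -> A ) : A is followed by terminal ')' -> add ')' (already in the set)
  S -> z A a : A is followed by terminal 'a' -> add 'a'
  S -> z A : A is at the right end -> add FOLLOW(S) = {$}
  A -> x x : A does not occur in the body -> contributes nothing
FOLLOW(A) = {), a, $}
Count: 3

3


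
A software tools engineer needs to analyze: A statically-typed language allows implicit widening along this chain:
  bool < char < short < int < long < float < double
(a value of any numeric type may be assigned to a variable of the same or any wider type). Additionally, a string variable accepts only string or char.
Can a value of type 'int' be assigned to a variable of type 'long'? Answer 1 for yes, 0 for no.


Target variable type: long
Source value type: int
Numeric ranks: int=3, long=4
Widening allowed iff rank(source) <= rank(target): 3 <= 4? Yes
Result: 1

1


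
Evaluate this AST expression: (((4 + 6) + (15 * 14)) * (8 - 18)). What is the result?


Expression: (((4 + 6) + (15 * 14)) * (8 - 18))
Evaluating step by step:
  4 + 6 = 10
  15 * 14 = 210
  10 + 210 = 220
  8 - 18 = -10
  220 * -10 = -2200
Result: -2200

-2200


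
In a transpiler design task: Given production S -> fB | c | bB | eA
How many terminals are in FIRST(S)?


Production: S -> fB | c | bB | eA
Examining each alternative for leading terminals:
  S -> fB : first terminal = 'f'
  S -> c : first terminal = 'c'
  S -> bB : first terminal = 'b'
  S -> eA : first terminal = 'e'
FIRST(S) = {b, c, e, f}
Count: 4

4


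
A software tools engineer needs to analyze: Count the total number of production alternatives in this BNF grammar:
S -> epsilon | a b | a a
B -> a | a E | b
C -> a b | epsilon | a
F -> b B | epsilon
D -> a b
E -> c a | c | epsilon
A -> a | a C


Counting alternatives per rule:
  S: 3 alternative(s)
  B: 3 alternative(s)
  C: 3 alternative(s)
  F: 2 alternative(s)
  D: 1 alternative(s)
  E: 3 alternative(s)
  A: 2 alternative(s)
Sum: 3 + 3 + 3 + 2 + 1 + 3 + 2 = 17

17


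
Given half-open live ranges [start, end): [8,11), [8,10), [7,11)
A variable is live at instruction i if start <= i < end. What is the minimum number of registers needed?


Live ranges:
  Var0: [8, 11)
  Var1: [8, 10)
  Var2: [7, 11)
Sweep-line events (position, delta, active):
  pos=7 start -> active=1
  pos=8 start -> active=2
  pos=8 start -> active=3
  pos=10 end -> active=2
  pos=11 end -> active=1
  pos=11 end -> active=0
Maximum simultaneous active: 3
Minimum registers needed: 3

3


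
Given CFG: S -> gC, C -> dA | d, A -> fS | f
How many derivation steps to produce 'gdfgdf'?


Grammar: S -> gC, C -> dA | d, A -> fS | f
Deriving 'gdfgdf':
Step 1: S -> gC => gC
Step 2: C -> dA => gdA
Step 3: A -> fS => gdfS
Step 4: S -> gC => gdfgC
Step 5: C -> dA => gdfgdA
Step 6: A -> f => gdfgdf
Total derivation steps: 6

6


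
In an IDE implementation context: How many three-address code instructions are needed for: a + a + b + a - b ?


Expression: a + a + b + a - b
Generating three-address code (respecting * over +/- precedence):
  Instruction 1: t1 = a + a
  Instruction 2: t2 = t1 + b
  Instruction 3: t3 = t2 + a
  Instruction 4: t4 = t3 - b
Total instructions: 4

4


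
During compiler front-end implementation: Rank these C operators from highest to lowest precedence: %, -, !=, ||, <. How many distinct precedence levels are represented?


Looking up precedence for each operator:
  % -> precedence 6
  - -> precedence 5
  != -> precedence 3
  || -> precedence 1
  < -> precedence 4
Sorted highest to lowest: %, -, <, !=, ||
Distinct precedence values: [6, 5, 4, 3, 1]
Number of distinct levels: 5

5


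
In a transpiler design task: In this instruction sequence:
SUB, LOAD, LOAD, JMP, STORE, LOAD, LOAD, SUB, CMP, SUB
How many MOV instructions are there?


Scanning instruction sequence for MOV:
  Position 1: SUB
  Position 2: LOAD
  Position 3: LOAD
  Position 4: JMP
  Position 5: STORE
  Position 6: LOAD
  Position 7: LOAD
  Position 8: SUB
  Position 9: CMP
  Position 10: SUB
Matches at positions: []
Total MOV count: 0

0


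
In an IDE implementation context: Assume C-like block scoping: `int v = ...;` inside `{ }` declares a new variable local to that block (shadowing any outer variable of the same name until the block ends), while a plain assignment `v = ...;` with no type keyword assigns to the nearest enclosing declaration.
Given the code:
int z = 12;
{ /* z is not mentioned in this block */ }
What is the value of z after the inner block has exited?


Analyzing scoping rules:
Outer scope: declares z = 12
Inner block: z is neither redeclared nor assigned -> unchanged
After the block -> 12
Result: 12

12


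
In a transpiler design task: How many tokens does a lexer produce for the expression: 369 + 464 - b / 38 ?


Scanning '369 + 464 - b / 38'
Token 1: '369' -> integer_literal
Token 2: '+' -> operator
Token 3: '464' -> integer_literal
Token 4: '-' -> operator
Token 5: 'b' -> identifier
Token 6: '/' -> operator
Token 7: '38' -> integer_literal
Total tokens: 7

7


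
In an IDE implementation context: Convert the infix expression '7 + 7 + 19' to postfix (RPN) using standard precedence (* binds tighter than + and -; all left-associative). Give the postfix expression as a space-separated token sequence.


Applying the shunting-yard algorithm:
  Operand 7 -> output
  Push '+' onto operator stack -> op-stack: [+]
  Operand 7 -> output
  See '+' (prec 1); top '+' (prec 1) >= it -> pop '+' to output
  Push '+' onto operator stack -> op-stack: [+]
  Operand 19 -> output
  End of input: pop '+' to output
Postfix result: 7 7 + 19 +

7 7 + 19 +


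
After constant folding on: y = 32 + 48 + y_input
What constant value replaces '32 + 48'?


Identifying constant sub-expression:
  Original: y = 32 + 48 + y_input
  32 and 48 are both compile-time constants
  Evaluating: 32 + 48 = 80
  After folding: y = 80 + y_input

80


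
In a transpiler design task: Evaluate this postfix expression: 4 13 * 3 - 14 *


Processing tokens left to right:
Push 4, Push 13
Pop 4 and 13, compute 4 * 13 = 52, push 52
Push 3
Pop 52 and 3, compute 52 - 3 = 49, push 49
Push 14
Pop 49 and 14, compute 49 * 14 = 686, push 686
Stack result: 686

686


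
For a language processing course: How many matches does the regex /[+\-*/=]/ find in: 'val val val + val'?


Pattern: /[+\-*/=]/ (operators)
Input: 'val val val + val'
Scanning for matches:
  Match 1: '+'
Total matches: 1

1


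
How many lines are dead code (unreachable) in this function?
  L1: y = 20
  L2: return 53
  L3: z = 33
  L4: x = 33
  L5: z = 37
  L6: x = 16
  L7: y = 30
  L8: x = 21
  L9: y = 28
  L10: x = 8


Analyzing control flow:
  L1: reachable (before return)
  L2: reachable (return statement)
  L3: DEAD (after return at L2)
  L4: DEAD (after return at L2)
  L5: DEAD (after return at L2)
  L6: DEAD (after return at L2)
  L7: DEAD (after return at L2)
  L8: DEAD (after return at L2)
  L9: DEAD (after return at L2)
  L10: DEAD (after return at L2)
Return at L2, total lines = 10
Dead lines: L3 through L10
Count: 8

8


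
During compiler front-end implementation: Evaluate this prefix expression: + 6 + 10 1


Parsing prefix expression: + 6 + 10 1
Step 1: Innermost operation '+ 10 1'
  10 + 1 = 11
Step 2: Outer operation '+ 6 [11]'
  6 + 11 = 17

17


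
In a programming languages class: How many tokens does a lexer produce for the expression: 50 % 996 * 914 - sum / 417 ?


Scanning '50 % 996 * 914 - sum / 417'
Token 1: '50' -> integer_literal
Token 2: '%' -> operator
Token 3: '996' -> integer_literal
Token 4: '*' -> operator
Token 5: '914' -> integer_literal
Token 6: '-' -> operator
Token 7: 'sum' -> identifier
Token 8: '/' -> operator
Token 9: '417' -> integer_literal
Total tokens: 9

9


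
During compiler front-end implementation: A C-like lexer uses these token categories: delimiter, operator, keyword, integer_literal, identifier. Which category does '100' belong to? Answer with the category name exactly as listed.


Token: '100'
Checking categories:
  identifier: no
  integer_literal: YES
  operator: no
  keyword: no
  delimiter: no
Category: integer_literal

integer_literal


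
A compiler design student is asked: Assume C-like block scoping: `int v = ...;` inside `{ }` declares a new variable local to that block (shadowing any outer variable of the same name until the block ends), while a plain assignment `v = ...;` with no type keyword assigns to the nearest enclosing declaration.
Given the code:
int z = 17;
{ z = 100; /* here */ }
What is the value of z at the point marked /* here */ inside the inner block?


Analyzing scoping rules:
Outer scope: declares z = 17
Inner block: 'z = 100;' has no type keyword, so it is an assignment to the outer z (no shadowing)
Inside the block, after the assignment -> 100
Result: 100

100


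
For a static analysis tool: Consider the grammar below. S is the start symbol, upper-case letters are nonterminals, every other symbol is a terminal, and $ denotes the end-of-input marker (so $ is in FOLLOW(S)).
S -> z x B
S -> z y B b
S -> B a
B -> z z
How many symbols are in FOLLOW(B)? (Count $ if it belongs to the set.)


S is the start symbol and does not occur in any rule body, so FOLLOW(S) = {$}.
Examining every occurrence of B in a rule body:
  S -> z x B : B is at the right end -> add FOLLOW(S) = {$}
  S -> z y B b : B is followed by terminal 'b' -> add 'b'
  S -> B a : B is followed by terminal 'a' -> add 'a'
  B -> z z : B does not occur in the body -> contributes nothing
FOLLOW(B) = {a, b, $}
Count: 3

3


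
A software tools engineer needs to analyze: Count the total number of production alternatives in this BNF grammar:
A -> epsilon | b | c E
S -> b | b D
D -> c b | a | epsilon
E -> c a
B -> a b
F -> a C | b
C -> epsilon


Counting alternatives per rule:
  A: 3 alternative(s)
  S: 2 alternative(s)
  D: 3 alternative(s)
  E: 1 alternative(s)
  B: 1 alternative(s)
  F: 2 alternative(s)
  C: 1 alternative(s)
Sum: 3 + 2 + 3 + 1 + 1 + 2 + 1 = 13

13


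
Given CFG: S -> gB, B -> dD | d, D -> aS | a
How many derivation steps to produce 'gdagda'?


Grammar: S -> gB, B -> dD | d, D -> aS | a
Deriving 'gdagda':
Step 1: S -> gB => gB
Step 2: B -> dD => gdD
Step 3: D -> aS => gdaS
Step 4: S -> gB => gdagB
Step 5: B -> dD => gdagdD
Step 6: D -> a => gdagda
Total derivation steps: 6

6


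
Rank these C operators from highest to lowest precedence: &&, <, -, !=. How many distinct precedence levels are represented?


Looking up precedence for each operator:
  && -> precedence 2
  < -> precedence 4
  - -> precedence 5
  != -> precedence 3
Sorted highest to lowest: -, <, !=, &&
Distinct precedence values: [5, 4, 3, 2]
Number of distinct levels: 4

4


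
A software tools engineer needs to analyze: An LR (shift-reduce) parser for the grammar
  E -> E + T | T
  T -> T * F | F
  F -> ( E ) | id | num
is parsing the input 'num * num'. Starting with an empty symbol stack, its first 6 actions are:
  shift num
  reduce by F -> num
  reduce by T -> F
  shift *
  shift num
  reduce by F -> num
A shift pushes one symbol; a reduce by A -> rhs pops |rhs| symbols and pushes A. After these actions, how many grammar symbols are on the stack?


Tracking the symbol stack through each action:
  Action 1: shift 'num' : push -> stack = [num] (size 1)
  Action 2: reduce by F -> num : pop 1, push F -> stack = [F] (size 1)
  Action 3: reduce by T -> F : pop 1, push T -> stack = [T] (size 1)
  Action 4: shift '*' : push -> stack = [T, *] (size 2)
  Action 5: shift 'num' : push -> stack = [T, *, num] (size 3)
  Action 6: reduce by F -> num : pop 1, push F -> stack = [T, *, F] (size 3)
Final stack size: 3

3


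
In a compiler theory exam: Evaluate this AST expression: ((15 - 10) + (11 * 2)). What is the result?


Expression: ((15 - 10) + (11 * 2))
Evaluating step by step:
  15 - 10 = 5
  11 * 2 = 22
  5 + 22 = 27
Result: 27

27


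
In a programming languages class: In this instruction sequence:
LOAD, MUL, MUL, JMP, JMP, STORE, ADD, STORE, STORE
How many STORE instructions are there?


Scanning instruction sequence for STORE:
  Position 1: LOAD
  Position 2: MUL
  Position 3: MUL
  Position 4: JMP
  Position 5: JMP
  Position 6: STORE <- MATCH
  Position 7: ADD
  Position 8: STORE <- MATCH
  Position 9: STORE <- MATCH
Matches at positions: [6, 8, 9]
Total STORE count: 3

3


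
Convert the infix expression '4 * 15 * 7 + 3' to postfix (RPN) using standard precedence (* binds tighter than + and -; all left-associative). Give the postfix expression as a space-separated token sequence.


Applying the shunting-yard algorithm:
  Operand 4 -> output
  Push '*' onto operator stack -> op-stack: [*]
  Operand 15 -> output
  See '*' (prec 2); top '*' (prec 2) >= it -> pop '*' to output
  Push '*' onto operator stack -> op-stack: [*]
  Operand 7 -> output
  See '+' (prec 1); top '*' (prec 2) >= it -> pop '*' to output
  Push '+' onto operator stack -> op-stack: [+]
  Operand 3 -> output
  End of input: pop '+' to output
Postfix result: 4 15 * 7 * 3 +

4 15 * 7 * 3 +


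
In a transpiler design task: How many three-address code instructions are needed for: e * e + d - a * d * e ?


Expression: e * e + d - a * d * e
Generating three-address code (respecting * over +/- precedence):
  Instruction 1: t1 = e * e
  Instruction 2: t2 = a * d
  Instruction 3: t3 = t2 * e
  Instruction 4: t4 = t1 + d
  Instruction 5: t5 = t4 - t3
Total instructions: 5

5


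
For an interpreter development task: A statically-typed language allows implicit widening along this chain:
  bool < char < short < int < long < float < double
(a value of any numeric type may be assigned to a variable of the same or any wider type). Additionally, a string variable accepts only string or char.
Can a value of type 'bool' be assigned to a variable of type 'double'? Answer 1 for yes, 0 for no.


Target variable type: double
Source value type: bool
Numeric ranks: bool=0, double=6
Widening allowed iff rank(source) <= rank(target): 0 <= 6? Yes
Result: 1

1


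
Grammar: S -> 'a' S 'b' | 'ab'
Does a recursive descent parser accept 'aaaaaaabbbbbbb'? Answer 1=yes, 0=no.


Grammar accepts strings of the form a^n b^n (n >= 1)
Word: 'aaaaaaabbbbbbb'
Counting: 7 a's and 7 b's
Check: 7 == 7? Yes
Derivation (S -> aSb applied 6 time(s), then S -> ab): S => aSb => aaSbb => aaaSbbb => aaaaSbbbb => aaaaaSbbbbb => aaaaaaSbbbbbb => aaaaaaabbbbbbb
Accepted

1


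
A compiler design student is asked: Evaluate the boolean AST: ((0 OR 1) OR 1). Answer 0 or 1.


Step 1: Evaluate inner node
  0 OR 1 = 1
Step 2: Evaluate root node
  1 OR 1 = 1

1


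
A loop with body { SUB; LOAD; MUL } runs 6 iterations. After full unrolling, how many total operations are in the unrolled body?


Loop body operations: SUB, LOAD, MUL (3 ops per iteration)
Unrolling 6 iterations:
  Iteration 1: SUB, LOAD, MUL (3 ops)
  Iteration 2: SUB, LOAD, MUL (3 ops)
  Iteration 3: SUB, LOAD, MUL (3 ops)
  Iteration 4: SUB, LOAD, MUL (3 ops)
  Iteration 5: SUB, LOAD, MUL (3 ops)
  Iteration 6: SUB, LOAD, MUL (3 ops)
Total: 6 iterations * 3 ops/iter = 18 operations

18


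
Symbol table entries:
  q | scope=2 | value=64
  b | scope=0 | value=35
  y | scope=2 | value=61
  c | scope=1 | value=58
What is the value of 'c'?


Searching symbol table for 'c':
  q | scope=2 | value=64
  b | scope=0 | value=35
  y | scope=2 | value=61
  c | scope=1 | value=58 <- MATCH
Found 'c' at scope 1 with value 58

58


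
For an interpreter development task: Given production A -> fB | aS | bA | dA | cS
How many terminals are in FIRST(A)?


Production: A -> fB | aS | bA | dA | cS
Examining each alternative for leading terminals:
  A -> fB : first terminal = 'f'
  A -> aS : first terminal = 'a'
  A -> bA : first terminal = 'b'
  A -> dA : first terminal = 'd'
  A -> cS : first terminal = 'c'
FIRST(A) = {a, b, c, d, f}
Count: 5

5


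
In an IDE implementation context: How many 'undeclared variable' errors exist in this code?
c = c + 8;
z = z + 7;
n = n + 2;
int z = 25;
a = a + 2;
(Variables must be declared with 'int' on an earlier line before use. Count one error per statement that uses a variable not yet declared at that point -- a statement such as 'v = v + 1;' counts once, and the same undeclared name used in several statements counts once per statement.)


Scanning code line by line:
  Line 1: use 'c' -> ERROR (undeclared)
  Line 2: use 'z' -> ERROR (undeclared)
  Line 3: use 'n' -> ERROR (undeclared)
  Line 4: declare 'z' -> declared = ['z']
  Line 5: use 'a' -> ERROR (undeclared)
Total undeclared variable errors: 4

4


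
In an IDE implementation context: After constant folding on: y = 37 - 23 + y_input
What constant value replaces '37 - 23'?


Identifying constant sub-expression:
  Original: y = 37 - 23 + y_input
  37 and 23 are both compile-time constants
  Evaluating: 37 - 23 = 14
  After folding: y = 14 + y_input

14


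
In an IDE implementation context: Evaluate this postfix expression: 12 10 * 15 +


Processing tokens left to right:
Push 12, Push 10
Pop 12 and 10, compute 12 * 10 = 120, push 120
Push 15
Pop 120 and 15, compute 120 + 15 = 135, push 135
Stack result: 135

135


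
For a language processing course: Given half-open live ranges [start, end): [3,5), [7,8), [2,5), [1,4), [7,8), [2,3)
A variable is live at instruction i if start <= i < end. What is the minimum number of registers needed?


Live ranges:
  Var0: [3, 5)
  Var1: [7, 8)
  Var2: [2, 5)
  Var3: [1, 4)
  Var4: [7, 8)
  Var5: [2, 3)
Sweep-line events (position, delta, active):
  pos=1 start -> active=1
  pos=2 start -> active=2
  pos=2 start -> active=3
  pos=3 end -> active=2
  pos=3 start -> active=3
  pos=4 end -> active=2
  pos=5 end -> active=1
  pos=5 end -> active=0
  pos=7 start -> active=1
  pos=7 start -> active=2
  pos=8 end -> active=1
  pos=8 end -> active=0
Maximum simultaneous active: 3
Minimum registers needed: 3

3


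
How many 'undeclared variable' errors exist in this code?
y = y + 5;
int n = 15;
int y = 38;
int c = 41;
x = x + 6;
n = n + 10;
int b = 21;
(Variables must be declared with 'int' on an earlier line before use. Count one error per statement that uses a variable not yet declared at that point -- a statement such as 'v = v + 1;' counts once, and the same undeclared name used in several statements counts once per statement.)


Scanning code line by line:
  Line 1: use 'y' -> ERROR (undeclared)
  Line 2: declare 'n' -> declared = ['n']
  Line 3: declare 'y' -> declared = ['n', 'y']
  Line 4: declare 'c' -> declared = ['c', 'n', 'y']
  Line 5: use 'x' -> ERROR (undeclared)
  Line 6: use 'n' -> OK (declared)
  Line 7: declare 'b' -> declared = ['b', 'c', 'n', 'y']
Total undeclared variable errors: 2

2


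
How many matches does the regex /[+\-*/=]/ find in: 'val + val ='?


Pattern: /[+\-*/=]/ (operators)
Input: 'val + val ='
Scanning for matches:
  Match 1: '+'
  Match 2: '='
Total matches: 2

2


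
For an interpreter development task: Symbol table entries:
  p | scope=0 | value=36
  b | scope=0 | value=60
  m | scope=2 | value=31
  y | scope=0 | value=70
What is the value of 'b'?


Searching symbol table for 'b':
  p | scope=0 | value=36
  b | scope=0 | value=60 <- MATCH
  m | scope=2 | value=31
  y | scope=0 | value=70
Found 'b' at scope 0 with value 60

60


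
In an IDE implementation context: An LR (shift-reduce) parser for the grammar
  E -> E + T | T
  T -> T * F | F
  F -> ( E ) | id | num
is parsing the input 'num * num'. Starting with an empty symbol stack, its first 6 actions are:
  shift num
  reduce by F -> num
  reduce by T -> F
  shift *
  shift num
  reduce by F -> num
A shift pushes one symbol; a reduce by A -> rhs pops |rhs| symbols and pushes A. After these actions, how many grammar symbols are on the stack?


Tracking the symbol stack through each action:
  Action 1: shift 'num' : push -> stack = [num] (size 1)
  Action 2: reduce by F -> num : pop 1, push F -> stack = [F] (size 1)
  Action 3: reduce by T -> F : pop 1, push T -> stack = [T] (size 1)
  Action 4: shift '*' : push -> stack = [T, *] (size 2)
  Action 5: shift 'num' : push -> stack = [T, *, num] (size 3)
  Action 6: reduce by F -> num : pop 1, push F -> stack = [T, *, F] (size 3)
Final stack size: 3

3


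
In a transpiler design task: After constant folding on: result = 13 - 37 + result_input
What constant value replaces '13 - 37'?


Identifying constant sub-expression:
  Original: result = 13 - 37 + result_input
  13 and 37 are both compile-time constants
  Evaluating: 13 - 37 = -24
  After folding: result = -24 + result_input

-24


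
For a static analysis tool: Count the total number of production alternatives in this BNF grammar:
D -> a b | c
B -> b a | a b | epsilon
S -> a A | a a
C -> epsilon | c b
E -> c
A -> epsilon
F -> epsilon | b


Counting alternatives per rule:
  D: 2 alternative(s)
  B: 3 alternative(s)
  S: 2 alternative(s)
  C: 2 alternative(s)
  E: 1 alternative(s)
  A: 1 alternative(s)
  F: 2 alternative(s)
Sum: 2 + 3 + 2 + 2 + 1 + 1 + 2 = 13

13


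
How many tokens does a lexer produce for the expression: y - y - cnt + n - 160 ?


Scanning 'y - y - cnt + n - 160'
Token 1: 'y' -> identifier
Token 2: '-' -> operator
Token 3: 'y' -> identifier
Token 4: '-' -> operator
Token 5: 'cnt' -> identifier
Token 6: '+' -> operator
Token 7: 'n' -> identifier
Token 8: '-' -> operator
Token 9: '160' -> integer_literal
Total tokens: 9

9


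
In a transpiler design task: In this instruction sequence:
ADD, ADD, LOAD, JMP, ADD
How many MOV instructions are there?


Scanning instruction sequence for MOV:
  Position 1: ADD
  Position 2: ADD
  Position 3: LOAD
  Position 4: JMP
  Position 5: ADD
Matches at positions: []
Total MOV count: 0

0


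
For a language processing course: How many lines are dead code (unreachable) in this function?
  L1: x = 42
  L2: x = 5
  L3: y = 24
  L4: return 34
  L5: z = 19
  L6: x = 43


Analyzing control flow:
  L1: reachable (before return)
  L2: reachable (before return)
  L3: reachable (before return)
  L4: reachable (return statement)
  L5: DEAD (after return at L4)
  L6: DEAD (after return at L4)
Return at L4, total lines = 6
Dead lines: L5 through L6
Count: 2

2


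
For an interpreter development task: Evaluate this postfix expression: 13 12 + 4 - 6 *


Processing tokens left to right:
Push 13, Push 12
Pop 13 and 12, compute 13 + 12 = 25, push 25
Push 4
Pop 25 and 4, compute 25 - 4 = 21, push 21
Push 6
Pop 21 and 6, compute 21 * 6 = 126, push 126
Stack result: 126

126


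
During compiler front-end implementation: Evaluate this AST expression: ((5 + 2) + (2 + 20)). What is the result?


Expression: ((5 + 2) + (2 + 20))
Evaluating step by step:
  5 + 2 = 7
  2 + 20 = 22
  7 + 22 = 29
Result: 29

29


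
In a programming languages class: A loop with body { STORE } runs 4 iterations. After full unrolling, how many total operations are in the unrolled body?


Loop body operations: STORE (1 op per iteration)
Unrolling 4 iterations:
  Iteration 1: STORE (1 ops)
  Iteration 2: STORE (1 ops)
  Iteration 3: STORE (1 ops)
  Iteration 4: STORE (1 ops)
Total: 4 iterations * 1 ops/iter = 4 operations

4


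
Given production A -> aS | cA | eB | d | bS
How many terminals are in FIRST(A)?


Production: A -> aS | cA | eB | d | bS
Examining each alternative for leading terminals:
  A -> aS : first terminal = 'a'
  A -> cA : first terminal = 'c'
  A -> eB : first terminal = 'e'
  A -> d : first terminal = 'd'
  A -> bS : first terminal = 'b'
FIRST(A) = {a, b, c, d, e}
Count: 5

5


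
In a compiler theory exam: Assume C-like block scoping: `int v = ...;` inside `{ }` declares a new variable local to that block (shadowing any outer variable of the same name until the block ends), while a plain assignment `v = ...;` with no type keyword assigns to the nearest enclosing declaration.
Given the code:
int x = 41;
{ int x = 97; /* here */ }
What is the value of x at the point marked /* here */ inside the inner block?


Analyzing scoping rules:
Outer scope: declares x = 41
Inner block: 'int x = 97;' declares a NEW x that shadows the outer one
Inside the block the inner declaration is in scope -> 97
Result: 97

97


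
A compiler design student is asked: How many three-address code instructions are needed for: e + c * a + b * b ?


Expression: e + c * a + b * b
Generating three-address code (respecting * over +/- precedence):
  Instruction 1: t1 = c * a
  Instruction 2: t2 = b * b
  Instruction 3: t3 = e + t1
  Instruction 4: t4 = t3 + t2
Total instructions: 4

4


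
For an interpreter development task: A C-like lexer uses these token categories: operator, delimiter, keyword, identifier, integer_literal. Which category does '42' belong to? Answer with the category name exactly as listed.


Token: '42'
Checking categories:
  identifier: no
  integer_literal: YES
  operator: no
  keyword: no
  delimiter: no
Category: integer_literal

integer_literal


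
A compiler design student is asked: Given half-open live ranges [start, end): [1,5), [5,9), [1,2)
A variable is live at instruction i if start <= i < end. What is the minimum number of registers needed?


Live ranges:
  Var0: [1, 5)
  Var1: [5, 9)
  Var2: [1, 2)
Sweep-line events (position, delta, active):
  pos=1 start -> active=1
  pos=1 start -> active=2
  pos=2 end -> active=1
  pos=5 end -> active=0
  pos=5 start -> active=1
  pos=9 end -> active=0
Maximum simultaneous active: 2
Minimum registers needed: 2

2


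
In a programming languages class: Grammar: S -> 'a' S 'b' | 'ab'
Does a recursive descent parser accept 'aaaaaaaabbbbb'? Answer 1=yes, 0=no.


Grammar accepts strings of the form a^n b^n (n >= 1)
Word: 'aaaaaaaabbbbb'
Counting: 8 a's and 5 b's
Check: 8 == 5? No
Mismatch: a-count != b-count
Rejected

0


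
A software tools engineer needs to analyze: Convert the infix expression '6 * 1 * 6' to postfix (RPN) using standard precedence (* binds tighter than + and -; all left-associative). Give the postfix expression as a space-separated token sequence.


Applying the shunting-yard algorithm:
  Operand 6 -> output
  Push '*' onto operator stack -> op-stack: [*]
  Operand 1 -> output
  See '*' (prec 2); top '*' (prec 2) >= it -> pop '*' to output
  Push '*' onto operator stack -> op-stack: [*]
  Operand 6 -> output
  End of input: pop '*' to output
Postfix result: 6 1 * 6 *

6 1 * 6 *


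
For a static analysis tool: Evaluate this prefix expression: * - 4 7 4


Parsing prefix expression: * - 4 7 4
Step 1: Innermost operation '- 4 7'
  4 - 7 = -3
Step 2: Outer operation '* [-3] 4'
  -3 * 4 = -12

-12


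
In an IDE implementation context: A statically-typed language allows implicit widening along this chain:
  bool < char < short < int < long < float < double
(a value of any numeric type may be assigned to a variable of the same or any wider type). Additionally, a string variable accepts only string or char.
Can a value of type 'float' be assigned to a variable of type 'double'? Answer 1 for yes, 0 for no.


Target variable type: double
Source value type: float
Numeric ranks: float=5, double=6
Widening allowed iff rank(source) <= rank(target): 5 <= 6? Yes
Result: 1

1


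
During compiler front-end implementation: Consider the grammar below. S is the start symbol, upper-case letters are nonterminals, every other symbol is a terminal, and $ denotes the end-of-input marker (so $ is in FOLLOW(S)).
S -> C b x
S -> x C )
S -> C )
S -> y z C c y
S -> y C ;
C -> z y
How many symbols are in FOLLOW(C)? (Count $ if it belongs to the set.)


S is the start symbol and does not occur in any rule body, so FOLLOW(S) = {$}.
Examining every occurrence of C in a rule body:
  S -> C b x : C is followed by terminal 'b' -> add 'b'
  S -> x C ) : C is followed by terminal ')' -> add ')'
  S -> C ) : C is followed by terminal ')' -> add ')' (already in the set)
  S -> y z C c y : C is followed by terminal 'c' -> add 'c'
  S -> y C ; : C is followed by terminal ';' -> add ';'
  C -> z y : C does not occur in the body -> contributes nothing
FOLLOW(C) = {), ;, b, c}
Count: 4

4


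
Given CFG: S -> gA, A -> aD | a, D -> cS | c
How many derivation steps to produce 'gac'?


Grammar: S -> gA, A -> aD | a, D -> cS | c
Deriving 'gac':
Step 1: S -> gA => gA
Step 2: A -> aD => gaD
Step 3: D -> c => gac
Total derivation steps: 3

3


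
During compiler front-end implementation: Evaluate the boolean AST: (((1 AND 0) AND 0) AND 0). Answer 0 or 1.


Step 1: Evaluate inner node
  1 AND 0 = 0
Step 2: Evaluate next node
  0 AND 0 = 0
Step 3: Evaluate root node
  0 AND 0 = 0

0


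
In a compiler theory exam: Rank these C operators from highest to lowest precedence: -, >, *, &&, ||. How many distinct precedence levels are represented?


Looking up precedence for each operator:
  - -> precedence 5
  > -> precedence 4
  * -> precedence 6
  && -> precedence 2
  || -> precedence 1
Sorted highest to lowest: *, -, >, &&, ||
Distinct precedence values: [6, 5, 4, 2, 1]
Number of distinct levels: 5

5


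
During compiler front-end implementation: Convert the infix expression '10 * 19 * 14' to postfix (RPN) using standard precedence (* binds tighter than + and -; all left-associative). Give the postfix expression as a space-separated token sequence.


Applying the shunting-yard algorithm:
  Operand 10 -> output
  Push '*' onto operator stack -> op-stack: [*]
  Operand 19 -> output
  See '*' (prec 2); top '*' (prec 2) >= it -> pop '*' to output
  Push '*' onto operator stack -> op-stack: [*]
  Operand 14 -> output
  End of input: pop '*' to output
Postfix result: 10 19 * 14 *

10 19 * 14 *


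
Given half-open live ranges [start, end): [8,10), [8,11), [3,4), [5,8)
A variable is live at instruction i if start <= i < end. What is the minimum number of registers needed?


Live ranges:
  Var0: [8, 10)
  Var1: [8, 11)
  Var2: [3, 4)
  Var3: [5, 8)
Sweep-line events (position, delta, active):
  pos=3 start -> active=1
  pos=4 end -> active=0
  pos=5 start -> active=1
  pos=8 end -> active=0
  pos=8 start -> active=1
  pos=8 start -> active=2
  pos=10 end -> active=1
  pos=11 end -> active=0
Maximum simultaneous active: 2
Minimum registers needed: 2

2


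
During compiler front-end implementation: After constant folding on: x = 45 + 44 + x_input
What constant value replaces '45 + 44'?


Identifying constant sub-expression:
  Original: x = 45 + 44 + x_input
  45 and 44 are both compile-time constants
  Evaluating: 45 + 44 = 89
  After folding: x = 89 + x_input

89


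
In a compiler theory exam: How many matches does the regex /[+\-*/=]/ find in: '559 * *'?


Pattern: /[+\-*/=]/ (operators)
Input: '559 * *'
Scanning for matches:
  Match 1: '*'
  Match 2: '*'
Total matches: 2

2


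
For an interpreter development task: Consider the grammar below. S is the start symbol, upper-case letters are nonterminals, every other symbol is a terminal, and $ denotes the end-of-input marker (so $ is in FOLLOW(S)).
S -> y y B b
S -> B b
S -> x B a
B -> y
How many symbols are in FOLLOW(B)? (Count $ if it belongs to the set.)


S is the start symbol and does not occur in any rule body, so FOLLOW(S) = {$}.
Examining every occurrence of B in a rule body:
  S -> y y B b : B is followed by terminal 'b' -> add 'b'
  S -> B b : B is followed by terminal 'b' -> add 'b' (already in the set)
  S -> x B a : B is followed by terminal 'a' -> add 'a'
  B -> y : B does not occur in the body -> contributes nothing
FOLLOW(B) = {a, b}
Count: 2

2


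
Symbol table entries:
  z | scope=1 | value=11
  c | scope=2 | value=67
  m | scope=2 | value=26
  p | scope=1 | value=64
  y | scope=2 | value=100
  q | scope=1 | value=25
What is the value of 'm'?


Searching symbol table for 'm':
  z | scope=1 | value=11
  c | scope=2 | value=67
  m | scope=2 | value=26 <- MATCH
  p | scope=1 | value=64
  y | scope=2 | value=100
  q | scope=1 | value=25
Found 'm' at scope 2 with value 26

26


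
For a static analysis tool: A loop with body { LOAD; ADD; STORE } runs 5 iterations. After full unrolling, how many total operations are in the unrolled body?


Loop body operations: LOAD, ADD, STORE (3 ops per iteration)
Unrolling 5 iterations:
  Iteration 1: LOAD, ADD, STORE (3 ops)
  Iteration 2: LOAD, ADD, STORE (3 ops)
  Iteration 3: LOAD, ADD, STORE (3 ops)
  Iteration 4: LOAD, ADD, STORE (3 ops)
  Iteration 5: LOAD, ADD, STORE (3 ops)
Total: 5 iterations * 3 ops/iter = 15 operations

15


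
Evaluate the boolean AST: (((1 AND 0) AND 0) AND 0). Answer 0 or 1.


Step 1: Evaluate inner node
  1 AND 0 = 0
Step 2: Evaluate next node
  0 AND 0 = 0
Step 3: Evaluate root node
  0 AND 0 = 0

0


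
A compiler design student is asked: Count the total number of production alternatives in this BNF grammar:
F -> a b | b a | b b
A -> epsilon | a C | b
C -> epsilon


Counting alternatives per rule:
  F: 3 alternative(s)
  A: 3 alternative(s)
  C: 1 alternative(s)
Sum: 3 + 3 + 1 = 7

7


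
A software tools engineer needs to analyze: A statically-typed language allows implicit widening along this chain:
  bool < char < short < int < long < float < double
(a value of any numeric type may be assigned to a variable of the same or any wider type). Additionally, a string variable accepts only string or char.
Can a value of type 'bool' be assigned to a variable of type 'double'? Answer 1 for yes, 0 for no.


Target variable type: double
Source value type: bool
Numeric ranks: bool=0, double=6
Widening allowed iff rank(source) <= rank(target): 0 <= 6? Yes
Result: 1

1


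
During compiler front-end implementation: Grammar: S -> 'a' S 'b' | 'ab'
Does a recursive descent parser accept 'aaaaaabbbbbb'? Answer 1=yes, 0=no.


Grammar accepts strings of the form a^n b^n (n >= 1)
Word: 'aaaaaabbbbbb'
Counting: 6 a's and 6 b's
Check: 6 == 6? Yes
Derivation (S -> aSb applied 5 time(s), then S -> ab): S => aSb => aaSbb => aaaSbbb => aaaaSbbbb => aaaaaSbbbbb => aaaaaabbbbbb
Accepted

1


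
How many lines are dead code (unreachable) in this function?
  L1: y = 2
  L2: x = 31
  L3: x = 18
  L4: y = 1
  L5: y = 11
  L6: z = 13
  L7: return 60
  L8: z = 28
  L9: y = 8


Analyzing control flow:
  L1: reachable (before return)
  L2: reachable (before return)
  L3: reachable (before return)
  L4: reachable (before return)
  L5: reachable (before return)
  L6: reachable (before return)
  L7: reachable (return statement)
  L8: DEAD (after return at L7)
  L9: DEAD (after return at L7)
Return at L7, total lines = 9
Dead lines: L8 through L9
Count: 2

2


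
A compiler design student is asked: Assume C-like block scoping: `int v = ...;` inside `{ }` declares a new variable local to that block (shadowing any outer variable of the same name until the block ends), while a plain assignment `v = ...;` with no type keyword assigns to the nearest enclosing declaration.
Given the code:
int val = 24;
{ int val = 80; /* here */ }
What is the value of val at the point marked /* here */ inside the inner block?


Analyzing scoping rules:
Outer scope: declares val = 24
Inner block: 'int val = 80;' declares a NEW val that shadows the outer one
Inside the block the inner declaration is in scope -> 80
Result: 80

80


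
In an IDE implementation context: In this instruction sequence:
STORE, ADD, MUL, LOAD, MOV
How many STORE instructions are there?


Scanning instruction sequence for STORE:
  Position 1: STORE <- MATCH
  Position 2: ADD
  Position 3: MUL
  Position 4: LOAD
  Position 5: MOV
Matches at positions: [1]
Total STORE count: 1

1


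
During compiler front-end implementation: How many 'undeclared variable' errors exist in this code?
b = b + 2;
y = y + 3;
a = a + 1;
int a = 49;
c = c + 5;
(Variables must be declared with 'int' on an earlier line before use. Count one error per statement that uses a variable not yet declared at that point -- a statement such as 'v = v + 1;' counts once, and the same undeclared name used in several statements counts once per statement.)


Scanning code line by line:
  Line 1: use 'b' -> ERROR (undeclared)
  Line 2: use 'y' -> ERROR (undeclared)
  Line 3: use 'a' -> ERROR (undeclared)
  Line 4: declare 'a' -> declared = ['a']
  Line 5: use 'c' -> ERROR (undeclared)
Total undeclared variable errors: 4

4


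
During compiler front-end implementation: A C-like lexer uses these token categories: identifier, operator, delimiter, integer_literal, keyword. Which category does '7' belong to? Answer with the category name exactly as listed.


Token: '7'
Checking categories:
  identifier: no
  integer_literal: YES
  operator: no
  keyword: no
  delimiter: no
Category: integer_literal

integer_literal


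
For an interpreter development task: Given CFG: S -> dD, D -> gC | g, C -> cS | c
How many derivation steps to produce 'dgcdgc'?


Grammar: S -> dD, D -> gC | g, C -> cS | c
Deriving 'dgcdgc':
Step 1: S -> dD => dD
Step 2: D -> gC => dgC
Step 3: C -> cS => dgcS
Step 4: S -> dD => dgcdD
Step 5: D -> gC => dgcdgC
Step 6: C -> c => dgcdgc
Total derivation steps: 6

6


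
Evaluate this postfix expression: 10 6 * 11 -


Processing tokens left to right:
Push 10, Push 6
Pop 10 and 6, compute 10 * 6 = 60, push 60
Push 11
Pop 60 and 11, compute 60 - 11 = 49, push 49
Stack result: 49

49


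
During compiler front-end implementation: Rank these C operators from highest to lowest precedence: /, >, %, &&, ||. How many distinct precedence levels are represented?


Looking up precedence for each operator:
  / -> precedence 6
  > -> precedence 4
  % -> precedence 6
  && -> precedence 2
  || -> precedence 1
Sorted highest to lowest: /, %, >, &&, ||
Distinct precedence values: [6, 4, 2, 1]
Number of distinct levels: 4

4


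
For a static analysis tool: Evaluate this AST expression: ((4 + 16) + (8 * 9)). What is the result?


Expression: ((4 + 16) + (8 * 9))
Evaluating step by step:
  4 + 16 = 20
  8 * 9 = 72
  20 + 72 = 92
Result: 92

92


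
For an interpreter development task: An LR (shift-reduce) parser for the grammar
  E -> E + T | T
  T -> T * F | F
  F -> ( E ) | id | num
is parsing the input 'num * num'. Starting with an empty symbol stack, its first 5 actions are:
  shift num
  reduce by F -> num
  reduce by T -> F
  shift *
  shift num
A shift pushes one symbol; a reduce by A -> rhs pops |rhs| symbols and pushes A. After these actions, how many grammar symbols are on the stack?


Tracking the symbol stack through each action:
  Action 1: shift 'num' : push -> stack = [num] (size 1)
  Action 2: reduce by F -> num : pop 1, push F -> stack = [F] (size 1)
  Action 3: reduce by T -> F : pop 1, push T -> stack = [T] (size 1)
  Action 4: shift '*' : push -> stack = [T, *] (size 2)
  Action 5: shift 'num' : push -> stack = [T, *, num] (size 3)
Final stack size: 3

3
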